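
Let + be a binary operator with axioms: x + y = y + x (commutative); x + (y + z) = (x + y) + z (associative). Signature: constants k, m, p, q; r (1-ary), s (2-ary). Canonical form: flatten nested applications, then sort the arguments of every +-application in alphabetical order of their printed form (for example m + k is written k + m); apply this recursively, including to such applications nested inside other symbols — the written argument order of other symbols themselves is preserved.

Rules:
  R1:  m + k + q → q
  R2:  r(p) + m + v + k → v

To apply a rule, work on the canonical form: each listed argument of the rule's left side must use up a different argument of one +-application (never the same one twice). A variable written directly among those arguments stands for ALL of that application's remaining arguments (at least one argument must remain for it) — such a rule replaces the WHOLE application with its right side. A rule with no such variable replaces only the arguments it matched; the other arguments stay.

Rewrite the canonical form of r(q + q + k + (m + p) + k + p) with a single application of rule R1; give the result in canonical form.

Answer: r(k + p + p + q + q)

Derivation:
Canonical form:  r(k + k + m + p + p + q + q)
Match R1:  consume k, m, q
New term:  r(k + p + p + q + q)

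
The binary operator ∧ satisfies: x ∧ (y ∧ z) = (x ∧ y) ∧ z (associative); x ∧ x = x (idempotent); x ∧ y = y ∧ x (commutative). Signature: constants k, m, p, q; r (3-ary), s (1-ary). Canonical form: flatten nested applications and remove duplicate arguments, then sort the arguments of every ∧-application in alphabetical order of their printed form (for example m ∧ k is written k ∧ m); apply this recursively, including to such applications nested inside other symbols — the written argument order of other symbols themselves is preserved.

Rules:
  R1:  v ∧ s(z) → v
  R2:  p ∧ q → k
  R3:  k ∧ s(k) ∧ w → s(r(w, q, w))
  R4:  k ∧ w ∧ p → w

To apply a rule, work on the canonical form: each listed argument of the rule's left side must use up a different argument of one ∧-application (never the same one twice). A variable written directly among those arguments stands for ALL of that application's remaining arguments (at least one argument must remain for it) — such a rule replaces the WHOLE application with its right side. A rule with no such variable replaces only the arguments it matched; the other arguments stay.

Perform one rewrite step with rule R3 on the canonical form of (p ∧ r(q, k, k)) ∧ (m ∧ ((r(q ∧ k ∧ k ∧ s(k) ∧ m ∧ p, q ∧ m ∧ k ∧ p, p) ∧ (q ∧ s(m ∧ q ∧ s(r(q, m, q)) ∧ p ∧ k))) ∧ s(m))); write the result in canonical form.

Canonical form:  m ∧ p ∧ q ∧ r(k ∧ m ∧ p ∧ q ∧ s(k), k ∧ m ∧ p ∧ q, p) ∧ r(q, k, k) ∧ s(k ∧ m ∧ p ∧ q ∧ s(r(q, m, q))) ∧ s(m)
Match R3:  consume k, s(k);  w := m ∧ p ∧ q
Every leftover argument binds to the variable; the entire application is replaced.
Giving:  m ∧ p ∧ q ∧ r(q, k, k) ∧ r(s(r(m ∧ p ∧ q, q, m ∧ p ∧ q)), k ∧ m ∧ p ∧ q, p) ∧ s(k ∧ m ∧ p ∧ q ∧ s(r(q, m, q))) ∧ s(m)

Answer: m ∧ p ∧ q ∧ r(q, k, k) ∧ r(s(r(m ∧ p ∧ q, q, m ∧ p ∧ q)), k ∧ m ∧ p ∧ q, p) ∧ s(k ∧ m ∧ p ∧ q ∧ s(r(q, m, q))) ∧ s(m)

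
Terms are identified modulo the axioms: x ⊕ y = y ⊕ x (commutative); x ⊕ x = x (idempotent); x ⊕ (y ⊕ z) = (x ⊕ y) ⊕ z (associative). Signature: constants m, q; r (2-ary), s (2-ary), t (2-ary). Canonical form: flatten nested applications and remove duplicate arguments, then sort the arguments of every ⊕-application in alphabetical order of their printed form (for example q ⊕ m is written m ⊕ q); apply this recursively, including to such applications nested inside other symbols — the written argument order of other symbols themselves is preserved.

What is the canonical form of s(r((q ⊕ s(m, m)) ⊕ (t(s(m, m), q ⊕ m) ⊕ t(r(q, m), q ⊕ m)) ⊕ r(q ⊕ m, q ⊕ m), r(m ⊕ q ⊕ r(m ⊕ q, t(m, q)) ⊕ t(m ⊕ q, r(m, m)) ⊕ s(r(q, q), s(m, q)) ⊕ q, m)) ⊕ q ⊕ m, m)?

Focus inside:  r((q ⊕ s(m, m)) ⊕ (t(s(m, m), q ⊕ m) ⊕ t(r(q, m), q ⊕ m)) ⊕ r(q ⊕ m, q ⊕ m), r(m ⊕ q ⊕ r(m ⊕ q, t(m, q)) ⊕ t(m ⊕ q, r(m, m)) ⊕ s(r(q, q), s(m, q)) ⊕ q, m)) ⊕ q ⊕ m
Simplify inside:  r((q ⊕ s(m, m)) ⊕ (t(s(m, m), q ⊕ m) ⊕ t(r(q, m), q ⊕ m)) ⊕ r(q ⊕ m, q ⊕ m), r(m ⊕ q ⊕ r(m ⊕ q, t(m, q)) ⊕ t(m ⊕ q, r(m, m)) ⊕ s(r(q, q), s(m, q)) ⊕ q, m))  →  r(q ⊕ r(m ⊕ q, m ⊕ q) ⊕ s(m, m) ⊕ t(r(q, m), m ⊕ q) ⊕ t(s(m, m), m ⊕ q), r(m ⊕ q ⊕ r(m ⊕ q, t(m, q)) ⊕ s(r(q, q), s(m, q)) ⊕ t(m ⊕ q, r(m, m)), m))
Sort:  m ⊕ q ⊕ r(q ⊕ r(m ⊕ q, m ⊕ q) ⊕ s(m, m) ⊕ t(r(q, m), m ⊕ q) ⊕ t(s(m, m), m ⊕ q), r(m ⊕ q ⊕ r(m ⊕ q, t(m, q)) ⊕ s(r(q, q), s(m, q)) ⊕ t(m ⊕ q, r(m, m)), m))
Reassemble:  s(m ⊕ q ⊕ r(q ⊕ r(m ⊕ q, m ⊕ q) ⊕ s(m, m) ⊕ t(r(q, m), m ⊕ q) ⊕ t(s(m, m), m ⊕ q), r(m ⊕ q ⊕ r(m ⊕ q, t(m, q)) ⊕ s(r(q, q), s(m, q)) ⊕ t(m ⊕ q, r(m, m)), m)), m)

Answer: s(m ⊕ q ⊕ r(q ⊕ r(m ⊕ q, m ⊕ q) ⊕ s(m, m) ⊕ t(r(q, m), m ⊕ q) ⊕ t(s(m, m), m ⊕ q), r(m ⊕ q ⊕ r(m ⊕ q, t(m, q)) ⊕ s(r(q, q), s(m, q)) ⊕ t(m ⊕ q, r(m, m)), m)), m)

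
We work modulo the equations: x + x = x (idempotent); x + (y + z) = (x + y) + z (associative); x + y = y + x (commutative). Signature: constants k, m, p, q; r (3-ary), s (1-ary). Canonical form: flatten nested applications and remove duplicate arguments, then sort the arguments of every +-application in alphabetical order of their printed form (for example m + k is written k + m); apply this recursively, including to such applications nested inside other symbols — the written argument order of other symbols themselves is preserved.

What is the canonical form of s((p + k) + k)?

Answer: s(k + p)

Derivation:
Descend into:  (p + k) + k
Flatten:  p + k + k
Idempotence:  drop duplicate k
Sort:  k + p
Reassemble:  s(k + p)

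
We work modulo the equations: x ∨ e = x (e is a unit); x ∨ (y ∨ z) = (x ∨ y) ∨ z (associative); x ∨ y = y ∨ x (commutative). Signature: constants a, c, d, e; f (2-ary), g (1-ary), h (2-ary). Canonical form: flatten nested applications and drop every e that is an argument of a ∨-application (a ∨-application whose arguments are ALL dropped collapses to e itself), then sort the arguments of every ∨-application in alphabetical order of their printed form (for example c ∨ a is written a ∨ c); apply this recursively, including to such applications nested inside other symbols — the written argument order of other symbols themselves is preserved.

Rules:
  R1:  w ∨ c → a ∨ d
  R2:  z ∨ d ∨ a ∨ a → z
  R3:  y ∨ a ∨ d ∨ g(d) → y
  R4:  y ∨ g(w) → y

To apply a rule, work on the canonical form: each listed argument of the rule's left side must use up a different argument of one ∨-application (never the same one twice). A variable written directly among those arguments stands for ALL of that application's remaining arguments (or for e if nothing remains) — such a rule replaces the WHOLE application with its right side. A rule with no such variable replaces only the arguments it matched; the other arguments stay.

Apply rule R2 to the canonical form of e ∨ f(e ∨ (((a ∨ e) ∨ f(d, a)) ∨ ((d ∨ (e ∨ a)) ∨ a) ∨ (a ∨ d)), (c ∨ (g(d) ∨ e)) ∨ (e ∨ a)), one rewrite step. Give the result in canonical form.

Canonical form:  f(a ∨ a ∨ a ∨ a ∨ d ∨ d ∨ f(d, a), a ∨ c ∨ g(d))
R2 matches:  uses a, a, d;  z := a ∨ a ∨ d ∨ f(d, a)
The variable takes the whole remainder — replace the entire application.
New term:  f(a ∨ a ∨ d ∨ f(d, a), a ∨ c ∨ g(d))

Answer: f(a ∨ a ∨ d ∨ f(d, a), a ∨ c ∨ g(d))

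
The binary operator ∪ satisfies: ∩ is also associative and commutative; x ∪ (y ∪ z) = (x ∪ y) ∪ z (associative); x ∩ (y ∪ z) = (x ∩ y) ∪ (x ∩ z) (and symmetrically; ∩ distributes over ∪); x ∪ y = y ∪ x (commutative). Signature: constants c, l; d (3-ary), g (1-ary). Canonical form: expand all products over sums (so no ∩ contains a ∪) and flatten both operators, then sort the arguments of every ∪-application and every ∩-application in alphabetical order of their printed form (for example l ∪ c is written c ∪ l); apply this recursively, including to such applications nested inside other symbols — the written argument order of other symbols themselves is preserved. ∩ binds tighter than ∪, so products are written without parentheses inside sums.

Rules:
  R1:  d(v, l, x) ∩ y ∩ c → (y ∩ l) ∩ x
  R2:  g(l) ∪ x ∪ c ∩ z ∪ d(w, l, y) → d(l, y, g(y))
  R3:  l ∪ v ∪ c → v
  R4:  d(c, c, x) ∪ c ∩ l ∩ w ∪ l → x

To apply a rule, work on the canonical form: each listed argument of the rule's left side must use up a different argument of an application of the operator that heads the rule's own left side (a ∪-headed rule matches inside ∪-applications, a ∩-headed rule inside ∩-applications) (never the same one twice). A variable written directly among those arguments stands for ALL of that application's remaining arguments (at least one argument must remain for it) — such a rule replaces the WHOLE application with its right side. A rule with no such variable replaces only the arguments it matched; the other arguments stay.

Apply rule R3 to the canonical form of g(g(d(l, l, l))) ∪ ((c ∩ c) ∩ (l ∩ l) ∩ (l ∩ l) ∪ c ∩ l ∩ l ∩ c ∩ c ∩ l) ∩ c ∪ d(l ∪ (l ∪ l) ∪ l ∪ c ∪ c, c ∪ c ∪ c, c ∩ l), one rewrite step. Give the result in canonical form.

Answer: c ∩ c ∩ c ∩ c ∩ l ∩ l ∩ l ∪ c ∩ c ∩ c ∩ l ∩ l ∩ l ∩ l ∪ d(c ∪ l ∪ l ∪ l, c ∪ c ∪ c, c ∩ l) ∪ g(g(d(l, l, l)))

Derivation:
Canonical form:  c ∩ c ∩ c ∩ c ∩ l ∩ l ∩ l ∪ c ∩ c ∩ c ∩ l ∩ l ∩ l ∩ l ∪ d(c ∪ c ∪ l ∪ l ∪ l ∪ l, c ∪ c ∪ c, c ∩ l) ∪ g(g(d(l, l, l)))
Apply R3:  consuming c, l;  v := c ∪ l ∪ l ∪ l
The variable takes the whole remainder — replace the entire application.
Result:  c ∩ c ∩ c ∩ c ∩ l ∩ l ∩ l ∪ c ∩ c ∩ c ∩ l ∩ l ∩ l ∩ l ∪ d(c ∪ l ∪ l ∪ l, c ∪ c ∪ c, c ∩ l) ∪ g(g(d(l, l, l)))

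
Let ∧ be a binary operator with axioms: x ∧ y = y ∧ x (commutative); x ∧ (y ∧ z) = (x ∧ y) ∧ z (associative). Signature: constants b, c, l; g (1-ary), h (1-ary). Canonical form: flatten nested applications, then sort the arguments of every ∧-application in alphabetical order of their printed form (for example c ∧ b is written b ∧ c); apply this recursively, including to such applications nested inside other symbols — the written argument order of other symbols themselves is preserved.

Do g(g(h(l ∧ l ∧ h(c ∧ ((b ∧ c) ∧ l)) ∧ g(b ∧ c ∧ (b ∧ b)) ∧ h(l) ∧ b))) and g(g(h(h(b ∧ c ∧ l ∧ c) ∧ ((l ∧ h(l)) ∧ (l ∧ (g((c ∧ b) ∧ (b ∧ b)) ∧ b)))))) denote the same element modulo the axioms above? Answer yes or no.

Left:  g(g(h(l ∧ l ∧ h(c ∧ ((b ∧ c) ∧ l)) ∧ g(b ∧ c ∧ (b ∧ b)) ∧ h(l) ∧ b)))
  Work inside:  l ∧ l ∧ h(c ∧ ((b ∧ c) ∧ l)) ∧ g(b ∧ c ∧ (b ∧ b)) ∧ h(l) ∧ b
  Canonicalize subterm:  h(c ∧ ((b ∧ c) ∧ l))  →  h(b ∧ c ∧ c ∧ l)
  Inside:  g(b ∧ c ∧ (b ∧ b))  →  g(b ∧ b ∧ b ∧ c)
  Order the arguments:  b ∧ g(b ∧ b ∧ b ∧ c) ∧ h(b ∧ c ∧ c ∧ l) ∧ h(l) ∧ l ∧ l
  Put back:  g(g(h(b ∧ g(b ∧ b ∧ b ∧ c) ∧ h(b ∧ c ∧ c ∧ l) ∧ h(l) ∧ l ∧ l)))
Right:  g(g(h(h(b ∧ c ∧ l ∧ c) ∧ ((l ∧ h(l)) ∧ (l ∧ (g((c ∧ b) ∧ (b ∧ b)) ∧ b))))))
  Focus inside:  h(b ∧ c ∧ l ∧ c) ∧ ((l ∧ h(l)) ∧ (l ∧ (g((c ∧ b) ∧ (b ∧ b)) ∧ b)))
  Merge nested applications:  h(b ∧ c ∧ l ∧ c) ∧ l ∧ h(l) ∧ l ∧ g((c ∧ b) ∧ (b ∧ b)) ∧ b
  Simplify inside:  h(b ∧ c ∧ l ∧ c)  →  h(b ∧ c ∧ c ∧ l)
  Inside:  g((c ∧ b) ∧ (b ∧ b))  →  g(b ∧ b ∧ b ∧ c)
  Sort:  b ∧ g(b ∧ b ∧ b ∧ c) ∧ h(b ∧ c ∧ c ∧ l) ∧ h(l) ∧ l ∧ l
  Put back:  g(g(h(b ∧ g(b ∧ b ∧ b ∧ c) ∧ h(b ∧ c ∧ c ∧ l) ∧ h(l) ∧ l ∧ l)))

Answer: yes — both canonical forms are g(g(h(b ∧ g(b ∧ b ∧ b ∧ c) ∧ h(b ∧ c ∧ c ∧ l) ∧ h(l) ∧ l ∧ l)))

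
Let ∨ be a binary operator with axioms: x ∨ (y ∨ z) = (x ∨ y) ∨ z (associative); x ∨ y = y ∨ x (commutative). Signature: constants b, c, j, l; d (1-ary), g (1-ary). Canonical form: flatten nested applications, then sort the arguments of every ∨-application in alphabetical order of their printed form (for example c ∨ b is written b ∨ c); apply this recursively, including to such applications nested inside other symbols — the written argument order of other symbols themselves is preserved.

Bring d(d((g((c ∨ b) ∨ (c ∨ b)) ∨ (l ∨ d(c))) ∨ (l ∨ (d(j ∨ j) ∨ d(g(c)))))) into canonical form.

Descend into:  (g((c ∨ b) ∨ (c ∨ b)) ∨ (l ∨ d(c))) ∨ (l ∨ (d(j ∨ j) ∨ d(g(c))))
Flatten:  g((c ∨ b) ∨ (c ∨ b)) ∨ l ∨ d(c) ∨ l ∨ d(j ∨ j) ∨ d(g(c))
Canonicalize subterm:  g((c ∨ b) ∨ (c ∨ b))  →  g(b ∨ b ∨ c ∨ c)
Sort arguments:  d(c) ∨ d(g(c)) ∨ d(j ∨ j) ∨ g(b ∨ b ∨ c ∨ c) ∨ l ∨ l
Reassemble:  d(d(d(c) ∨ d(g(c)) ∨ d(j ∨ j) ∨ g(b ∨ b ∨ c ∨ c) ∨ l ∨ l))

Answer: d(d(d(c) ∨ d(g(c)) ∨ d(j ∨ j) ∨ g(b ∨ b ∨ c ∨ c) ∨ l ∨ l))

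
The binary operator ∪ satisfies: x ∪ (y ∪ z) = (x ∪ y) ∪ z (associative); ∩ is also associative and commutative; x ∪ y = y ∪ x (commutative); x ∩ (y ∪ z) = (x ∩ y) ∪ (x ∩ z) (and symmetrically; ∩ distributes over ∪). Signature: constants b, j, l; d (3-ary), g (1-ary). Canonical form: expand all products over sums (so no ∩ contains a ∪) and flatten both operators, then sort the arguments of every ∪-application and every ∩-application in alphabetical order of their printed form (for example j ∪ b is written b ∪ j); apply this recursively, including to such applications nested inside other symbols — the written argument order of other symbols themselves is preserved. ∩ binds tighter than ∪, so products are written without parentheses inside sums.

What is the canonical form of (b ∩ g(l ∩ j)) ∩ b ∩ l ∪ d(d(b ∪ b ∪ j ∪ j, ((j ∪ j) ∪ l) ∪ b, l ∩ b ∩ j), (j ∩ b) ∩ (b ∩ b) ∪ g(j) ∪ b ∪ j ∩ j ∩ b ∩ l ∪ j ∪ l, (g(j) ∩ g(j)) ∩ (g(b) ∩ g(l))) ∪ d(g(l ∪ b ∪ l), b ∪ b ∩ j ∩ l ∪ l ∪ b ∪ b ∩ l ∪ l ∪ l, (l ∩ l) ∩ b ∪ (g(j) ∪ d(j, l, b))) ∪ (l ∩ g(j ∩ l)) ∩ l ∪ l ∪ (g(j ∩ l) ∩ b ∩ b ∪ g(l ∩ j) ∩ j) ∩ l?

Expand products over sums:  b ∩ b ∩ g(j ∩ l) ∩ l ∪ d(d(b ∪ b ∪ j ∪ j, b ∪ j ∪ j ∪ l, b ∩ j ∩ l), b ∪ b ∩ b ∩ b ∩ j ∪ b ∩ j ∩ j ∩ l ∪ g(j) ∪ j ∪ l, g(b) ∩ g(j) ∩ g(j) ∩ g(l)) ∪ d(g(b ∪ l ∪ l), b ∪ b ∪ b ∩ j ∩ l ∪ b ∩ l ∪ l ∪ l ∪ l, b ∩ l ∩ l ∪ d(j, l, b) ∪ g(j)) ∪ g(j ∩ l) ∩ l ∩ l ∪ l ∪ b ∩ b ∩ g(j ∩ l) ∩ l ∪ g(j ∩ l) ∩ j ∩ l
Order the arguments:  b ∩ b ∩ g(j ∩ l) ∩ l ∪ b ∩ b ∩ g(j ∩ l) ∩ l ∪ d(d(b ∪ b ∪ j ∪ j, b ∪ j ∪ j ∪ l, b ∩ j ∩ l), b ∪ b ∩ b ∩ b ∩ j ∪ b ∩ j ∩ j ∩ l ∪ g(j) ∪ j ∪ l, g(b) ∩ g(j) ∩ g(j) ∩ g(l)) ∪ d(g(b ∪ l ∪ l), b ∪ b ∪ b ∩ j ∩ l ∪ b ∩ l ∪ l ∪ l ∪ l, b ∩ l ∩ l ∪ d(j, l, b) ∪ g(j)) ∪ g(j ∩ l) ∩ j ∩ l ∪ g(j ∩ l) ∩ l ∩ l ∪ l

Answer: b ∩ b ∩ g(j ∩ l) ∩ l ∪ b ∩ b ∩ g(j ∩ l) ∩ l ∪ d(d(b ∪ b ∪ j ∪ j, b ∪ j ∪ j ∪ l, b ∩ j ∩ l), b ∪ b ∩ b ∩ b ∩ j ∪ b ∩ j ∩ j ∩ l ∪ g(j) ∪ j ∪ l, g(b) ∩ g(j) ∩ g(j) ∩ g(l)) ∪ d(g(b ∪ l ∪ l), b ∪ b ∪ b ∩ j ∩ l ∪ b ∩ l ∪ l ∪ l ∪ l, b ∩ l ∩ l ∪ d(j, l, b) ∪ g(j)) ∪ g(j ∩ l) ∩ j ∩ l ∪ g(j ∩ l) ∩ l ∩ l ∪ l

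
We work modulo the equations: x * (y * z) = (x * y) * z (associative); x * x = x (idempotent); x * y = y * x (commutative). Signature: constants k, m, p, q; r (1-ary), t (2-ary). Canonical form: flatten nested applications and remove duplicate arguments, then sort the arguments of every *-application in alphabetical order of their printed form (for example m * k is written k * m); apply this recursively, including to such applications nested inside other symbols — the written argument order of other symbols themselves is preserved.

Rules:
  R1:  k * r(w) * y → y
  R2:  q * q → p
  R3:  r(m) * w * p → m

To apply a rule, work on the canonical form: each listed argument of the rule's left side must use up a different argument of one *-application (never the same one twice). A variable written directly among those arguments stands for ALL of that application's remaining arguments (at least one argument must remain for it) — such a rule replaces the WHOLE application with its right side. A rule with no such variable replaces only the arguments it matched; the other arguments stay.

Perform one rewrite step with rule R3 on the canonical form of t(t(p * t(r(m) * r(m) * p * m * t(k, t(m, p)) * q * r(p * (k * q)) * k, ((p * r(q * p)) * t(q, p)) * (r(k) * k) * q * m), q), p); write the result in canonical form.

Answer: t(t(p * t(m, k * m * p * q * r(k) * r(p * q) * t(q, p)), q), p)

Derivation:
Canonical form:  t(t(p * t(k * m * p * q * r(k * p * q) * r(m) * t(k, t(m, p)), k * m * p * q * r(k) * r(p * q) * t(q, p)), q), p)
Match R3:  consume p, r(m);  w := k * m * q * r(k * p * q) * t(k, t(m, p))
Every leftover argument binds to the variable; the entire application is replaced.
Result:  t(t(p * t(m, k * m * p * q * r(k) * r(p * q) * t(q, p)), q), p)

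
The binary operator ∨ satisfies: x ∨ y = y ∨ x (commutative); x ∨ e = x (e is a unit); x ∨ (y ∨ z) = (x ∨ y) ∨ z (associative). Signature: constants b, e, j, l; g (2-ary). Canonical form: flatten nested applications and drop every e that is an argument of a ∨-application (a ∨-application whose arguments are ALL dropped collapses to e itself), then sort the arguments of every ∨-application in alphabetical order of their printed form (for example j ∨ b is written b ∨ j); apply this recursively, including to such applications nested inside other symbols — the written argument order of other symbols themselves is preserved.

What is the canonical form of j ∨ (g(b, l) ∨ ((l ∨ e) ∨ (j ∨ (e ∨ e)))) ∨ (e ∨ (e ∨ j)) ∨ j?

Merge nested applications:  j ∨ g(b, l) ∨ l ∨ e ∨ j ∨ e ∨ e ∨ e ∨ e ∨ j ∨ j
Unit:  drop e (×5)
Order the arguments:  g(b, l) ∨ j ∨ j ∨ j ∨ j ∨ l

Answer: g(b, l) ∨ j ∨ j ∨ j ∨ j ∨ l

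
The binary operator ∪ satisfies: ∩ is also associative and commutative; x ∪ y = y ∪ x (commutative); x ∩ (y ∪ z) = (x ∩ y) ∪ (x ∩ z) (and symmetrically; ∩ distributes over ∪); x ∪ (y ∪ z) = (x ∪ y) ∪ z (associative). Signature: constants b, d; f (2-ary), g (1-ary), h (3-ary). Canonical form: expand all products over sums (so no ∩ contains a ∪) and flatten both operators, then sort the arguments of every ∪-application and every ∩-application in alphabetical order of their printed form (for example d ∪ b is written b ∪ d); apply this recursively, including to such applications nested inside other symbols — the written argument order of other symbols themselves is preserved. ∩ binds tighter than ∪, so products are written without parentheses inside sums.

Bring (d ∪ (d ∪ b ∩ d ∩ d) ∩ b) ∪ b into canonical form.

Answer: b ∪ b ∩ b ∩ d ∩ d ∪ b ∩ d ∪ d

Derivation:
Expand products over sums:  d ∪ b ∩ d ∪ b ∩ b ∩ d ∩ d ∪ b
Sort arguments:  b ∪ b ∩ b ∩ d ∩ d ∪ b ∩ d ∪ d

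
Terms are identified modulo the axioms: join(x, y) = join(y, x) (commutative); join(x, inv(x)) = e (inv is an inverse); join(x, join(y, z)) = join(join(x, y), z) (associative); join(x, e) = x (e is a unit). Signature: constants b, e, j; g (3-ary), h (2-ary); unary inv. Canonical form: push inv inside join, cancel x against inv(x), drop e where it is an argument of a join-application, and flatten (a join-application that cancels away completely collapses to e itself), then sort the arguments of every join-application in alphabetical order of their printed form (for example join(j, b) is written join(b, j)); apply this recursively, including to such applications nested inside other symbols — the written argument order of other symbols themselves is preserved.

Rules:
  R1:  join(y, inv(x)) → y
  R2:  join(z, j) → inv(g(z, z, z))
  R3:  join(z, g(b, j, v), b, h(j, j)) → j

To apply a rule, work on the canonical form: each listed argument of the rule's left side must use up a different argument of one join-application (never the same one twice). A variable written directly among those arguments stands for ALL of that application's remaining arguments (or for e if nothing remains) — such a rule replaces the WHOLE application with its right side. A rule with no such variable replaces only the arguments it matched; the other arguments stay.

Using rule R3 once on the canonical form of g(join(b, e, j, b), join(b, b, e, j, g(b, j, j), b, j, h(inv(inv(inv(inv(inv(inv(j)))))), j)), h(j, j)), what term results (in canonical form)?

Answer: g(join(b, b, j), j, h(j, j))

Derivation:
Canonical form:  g(join(b, b, j), join(b, b, b, g(b, j, j), h(j, j), j, j), h(j, j))
Apply R3:  consuming b, g(b, j, j), h(j, j);  v := j, z := join(b, b, j, j)
The variable takes the whole remainder — replace the entire application.
Result:  g(join(b, b, j), j, h(j, j))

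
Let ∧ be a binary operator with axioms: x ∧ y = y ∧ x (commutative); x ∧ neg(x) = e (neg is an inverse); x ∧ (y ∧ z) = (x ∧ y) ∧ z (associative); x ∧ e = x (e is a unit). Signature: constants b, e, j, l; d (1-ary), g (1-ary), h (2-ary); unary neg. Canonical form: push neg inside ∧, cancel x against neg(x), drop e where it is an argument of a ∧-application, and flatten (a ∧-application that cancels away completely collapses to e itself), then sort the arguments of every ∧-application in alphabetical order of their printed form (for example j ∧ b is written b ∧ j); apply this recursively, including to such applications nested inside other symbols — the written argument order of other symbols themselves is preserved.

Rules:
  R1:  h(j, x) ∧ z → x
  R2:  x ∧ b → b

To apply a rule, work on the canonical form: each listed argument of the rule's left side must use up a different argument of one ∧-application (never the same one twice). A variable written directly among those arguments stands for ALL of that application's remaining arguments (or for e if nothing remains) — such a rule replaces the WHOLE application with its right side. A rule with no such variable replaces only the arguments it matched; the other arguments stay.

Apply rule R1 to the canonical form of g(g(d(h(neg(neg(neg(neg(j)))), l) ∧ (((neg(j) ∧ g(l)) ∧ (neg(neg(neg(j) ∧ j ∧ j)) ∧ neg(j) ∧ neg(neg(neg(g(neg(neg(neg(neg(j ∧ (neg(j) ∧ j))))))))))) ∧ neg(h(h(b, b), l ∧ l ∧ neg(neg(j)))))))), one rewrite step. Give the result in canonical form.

Canonical form:  g(g(d(g(l) ∧ h(j, l) ∧ neg(g(j)) ∧ neg(h(h(b, b), j ∧ l ∧ l)) ∧ neg(j))))
Match R1:  consume h(j, l);  x := l, z := g(l) ∧ neg(g(j)) ∧ neg(h(h(b, b), j ∧ l ∧ l)) ∧ neg(j)
Every leftover argument binds to the variable; the entire application is replaced.
Giving:  g(g(d(l)))

Answer: g(g(d(l)))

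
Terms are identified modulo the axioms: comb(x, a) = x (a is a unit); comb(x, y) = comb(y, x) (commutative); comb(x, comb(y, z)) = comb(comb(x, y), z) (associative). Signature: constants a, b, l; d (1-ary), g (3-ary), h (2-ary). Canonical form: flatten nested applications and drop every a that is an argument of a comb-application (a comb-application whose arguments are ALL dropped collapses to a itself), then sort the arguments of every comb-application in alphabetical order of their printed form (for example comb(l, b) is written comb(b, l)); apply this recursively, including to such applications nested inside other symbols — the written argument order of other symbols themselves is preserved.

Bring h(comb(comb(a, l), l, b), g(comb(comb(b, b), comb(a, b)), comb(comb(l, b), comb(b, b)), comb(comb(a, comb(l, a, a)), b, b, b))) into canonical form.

Focus inside:  comb(comb(a, comb(l, a, a)), b, b, b)
Merge nested applications:  comb(a, l, a, a, b, b, b)
Units out:  drop a (×3)
Order the arguments:  comb(b, b, b, l)
Reassemble:  h(comb(b, l, l), g(comb(b, b, b), comb(b, b, b, l), comb(b, b, b, l)))

Answer: h(comb(b, l, l), g(comb(b, b, b), comb(b, b, b, l), comb(b, b, b, l)))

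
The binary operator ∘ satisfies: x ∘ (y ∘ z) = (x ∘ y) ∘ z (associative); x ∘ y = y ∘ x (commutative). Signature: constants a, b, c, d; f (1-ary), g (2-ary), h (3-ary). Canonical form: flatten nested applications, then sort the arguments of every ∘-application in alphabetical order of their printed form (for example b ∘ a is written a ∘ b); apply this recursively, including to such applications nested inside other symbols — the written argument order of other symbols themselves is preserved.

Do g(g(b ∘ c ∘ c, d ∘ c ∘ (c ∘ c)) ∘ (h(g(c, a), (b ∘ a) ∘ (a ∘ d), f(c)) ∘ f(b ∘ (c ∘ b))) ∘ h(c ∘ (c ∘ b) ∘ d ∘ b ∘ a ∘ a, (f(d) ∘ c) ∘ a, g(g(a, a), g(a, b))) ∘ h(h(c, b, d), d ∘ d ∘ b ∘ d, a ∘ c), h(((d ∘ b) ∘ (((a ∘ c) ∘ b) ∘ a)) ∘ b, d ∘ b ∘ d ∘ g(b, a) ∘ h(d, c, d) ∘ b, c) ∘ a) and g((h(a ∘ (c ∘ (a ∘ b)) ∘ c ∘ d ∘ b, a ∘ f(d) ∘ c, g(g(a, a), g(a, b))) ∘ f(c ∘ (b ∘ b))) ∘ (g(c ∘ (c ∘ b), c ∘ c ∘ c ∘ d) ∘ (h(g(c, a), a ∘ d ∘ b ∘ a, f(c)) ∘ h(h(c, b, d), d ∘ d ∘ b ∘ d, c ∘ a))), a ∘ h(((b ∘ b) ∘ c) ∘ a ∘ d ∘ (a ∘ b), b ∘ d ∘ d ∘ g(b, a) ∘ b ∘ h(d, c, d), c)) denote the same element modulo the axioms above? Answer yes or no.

Answer: yes — both canonical forms are g(f(b ∘ b ∘ c) ∘ g(b ∘ c ∘ c, c ∘ c ∘ c ∘ d) ∘ h(a ∘ a ∘ b ∘ b ∘ c ∘ c ∘ d, a ∘ c ∘ f(d), g(g(a, a), g(a, b))) ∘ h(g(c, a), a ∘ a ∘ b ∘ d, f(c)) ∘ h(h(c, b, d), b ∘ d ∘ d ∘ d, a ∘ c), a ∘ h(a ∘ a ∘ b ∘ b ∘ b ∘ c ∘ d, b ∘ b ∘ d ∘ d ∘ g(b, a) ∘ h(d, c, d), c))

Derivation:
Left:  g(g(b ∘ c ∘ c, d ∘ c ∘ (c ∘ c)) ∘ (h(g(c, a), (b ∘ a) ∘ (a ∘ d), f(c)) ∘ f(b ∘ (c ∘ b))) ∘ h(c ∘ (c ∘ b) ∘ d ∘ b ∘ a ∘ a, (f(d) ∘ c) ∘ a, g(g(a, a), g(a, b))) ∘ h(h(c, b, d), d ∘ d ∘ b ∘ d, a ∘ c), h(((d ∘ b) ∘ (((a ∘ c) ∘ b) ∘ a)) ∘ b, d ∘ b ∘ d ∘ g(b, a) ∘ h(d, c, d) ∘ b, c) ∘ a)
  Work inside:  g(b ∘ c ∘ c, d ∘ c ∘ (c ∘ c)) ∘ (h(g(c, a), (b ∘ a) ∘ (a ∘ d), f(c)) ∘ f(b ∘ (c ∘ b))) ∘ h(c ∘ (c ∘ b) ∘ d ∘ b ∘ a ∘ a, (f(d) ∘ c) ∘ a, g(g(a, a), g(a, b))) ∘ h(h(c, b, d), d ∘ d ∘ b ∘ d, a ∘ c)
  Flatten:  g(b ∘ c ∘ c, d ∘ c ∘ (c ∘ c)) ∘ h(g(c, a), (b ∘ a) ∘ (a ∘ d), f(c)) ∘ f(b ∘ (c ∘ b)) ∘ h(c ∘ (c ∘ b) ∘ d ∘ b ∘ a ∘ a, (f(d) ∘ c) ∘ a, g(g(a, a), g(a, b))) ∘ h(h(c, b, d), d ∘ d ∘ b ∘ d, a ∘ c)
  Canonicalize subterm:  g(b ∘ c ∘ c, d ∘ c ∘ (c ∘ c))  →  g(b ∘ c ∘ c, c ∘ c ∘ c ∘ d)
  Inside:  h(g(c, a), (b ∘ a) ∘ (a ∘ d), f(c))  →  h(g(c, a), a ∘ a ∘ b ∘ d, f(c))
  Simplify inside:  f(b ∘ (c ∘ b))  →  f(b ∘ b ∘ c)
  Order the arguments:  f(b ∘ b ∘ c) ∘ g(b ∘ c ∘ c, c ∘ c ∘ c ∘ d) ∘ h(a ∘ a ∘ b ∘ b ∘ c ∘ c ∘ d, a ∘ c ∘ f(d), g(g(a, a), g(a, b))) ∘ h(g(c, a), a ∘ a ∘ b ∘ d, f(c)) ∘ h(h(c, b, d), b ∘ d ∘ d ∘ d, a ∘ c)
  Reassemble:  g(f(b ∘ b ∘ c) ∘ g(b ∘ c ∘ c, c ∘ c ∘ c ∘ d) ∘ h(a ∘ a ∘ b ∘ b ∘ c ∘ c ∘ d, a ∘ c ∘ f(d), g(g(a, a), g(a, b))) ∘ h(g(c, a), a ∘ a ∘ b ∘ d, f(c)) ∘ h(h(c, b, d), b ∘ d ∘ d ∘ d, a ∘ c), a ∘ h(a ∘ a ∘ b ∘ b ∘ b ∘ c ∘ d, b ∘ b ∘ d ∘ d ∘ g(b, a) ∘ h(d, c, d), c))
Right:  g((h(a ∘ (c ∘ (a ∘ b)) ∘ c ∘ d ∘ b, a ∘ f(d) ∘ c, g(g(a, a), g(a, b))) ∘ f(c ∘ (b ∘ b))) ∘ (g(c ∘ (c ∘ b), c ∘ c ∘ c ∘ d) ∘ (h(g(c, a), a ∘ d ∘ b ∘ a, f(c)) ∘ h(h(c, b, d), d ∘ d ∘ b ∘ d, c ∘ a))), a ∘ h(((b ∘ b) ∘ c) ∘ a ∘ d ∘ (a ∘ b), b ∘ d ∘ d ∘ g(b, a) ∘ b ∘ h(d, c, d), c))
  Work inside:  (h(a ∘ (c ∘ (a ∘ b)) ∘ c ∘ d ∘ b, a ∘ f(d) ∘ c, g(g(a, a), g(a, b))) ∘ f(c ∘ (b ∘ b))) ∘ (g(c ∘ (c ∘ b), c ∘ c ∘ c ∘ d) ∘ (h(g(c, a), a ∘ d ∘ b ∘ a, f(c)) ∘ h(h(c, b, d), d ∘ d ∘ b ∘ d, c ∘ a)))
  Merge nested applications:  h(a ∘ (c ∘ (a ∘ b)) ∘ c ∘ d ∘ b, a ∘ f(d) ∘ c, g(g(a, a), g(a, b))) ∘ f(c ∘ (b ∘ b)) ∘ g(c ∘ (c ∘ b), c ∘ c ∘ c ∘ d) ∘ h(g(c, a), a ∘ d ∘ b ∘ a, f(c)) ∘ h(h(c, b, d), d ∘ d ∘ b ∘ d, c ∘ a)
  Simplify inside:  h(a ∘ (c ∘ (a ∘ b)) ∘ c ∘ d ∘ b, a ∘ f(d) ∘ c, g(g(a, a), g(a, b)))  →  h(a ∘ a ∘ b ∘ b ∘ c ∘ c ∘ d, a ∘ c ∘ f(d), g(g(a, a), g(a, b)))
  Canonicalize subterm:  f(c ∘ (b ∘ b))  →  f(b ∘ b ∘ c)
  Inside:  g(c ∘ (c ∘ b), c ∘ c ∘ c ∘ d)  →  g(b ∘ c ∘ c, c ∘ c ∘ c ∘ d)
  Sort arguments:  f(b ∘ b ∘ c) ∘ g(b ∘ c ∘ c, c ∘ c ∘ c ∘ d) ∘ h(a ∘ a ∘ b ∘ b ∘ c ∘ c ∘ d, a ∘ c ∘ f(d), g(g(a, a), g(a, b))) ∘ h(g(c, a), a ∘ a ∘ b ∘ d, f(c)) ∘ h(h(c, b, d), b ∘ d ∘ d ∘ d, a ∘ c)
  Put back:  g(f(b ∘ b ∘ c) ∘ g(b ∘ c ∘ c, c ∘ c ∘ c ∘ d) ∘ h(a ∘ a ∘ b ∘ b ∘ c ∘ c ∘ d, a ∘ c ∘ f(d), g(g(a, a), g(a, b))) ∘ h(g(c, a), a ∘ a ∘ b ∘ d, f(c)) ∘ h(h(c, b, d), b ∘ d ∘ d ∘ d, a ∘ c), a ∘ h(a ∘ a ∘ b ∘ b ∘ b ∘ c ∘ d, b ∘ b ∘ d ∘ d ∘ g(b, a) ∘ h(d, c, d), c))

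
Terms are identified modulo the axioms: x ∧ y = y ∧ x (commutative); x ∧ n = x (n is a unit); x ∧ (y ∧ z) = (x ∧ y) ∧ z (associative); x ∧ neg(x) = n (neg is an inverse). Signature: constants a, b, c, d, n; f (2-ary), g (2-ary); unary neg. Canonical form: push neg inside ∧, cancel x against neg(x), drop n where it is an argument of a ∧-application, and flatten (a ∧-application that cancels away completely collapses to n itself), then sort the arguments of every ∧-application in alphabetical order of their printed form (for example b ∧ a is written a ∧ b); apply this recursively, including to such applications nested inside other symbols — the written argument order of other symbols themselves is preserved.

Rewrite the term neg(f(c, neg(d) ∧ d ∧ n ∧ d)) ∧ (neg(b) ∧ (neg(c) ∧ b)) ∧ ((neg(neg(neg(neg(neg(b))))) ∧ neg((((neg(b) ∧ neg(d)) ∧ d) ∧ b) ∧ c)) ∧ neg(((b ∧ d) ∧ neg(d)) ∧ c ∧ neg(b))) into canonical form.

Answer: neg(b) ∧ neg(c) ∧ neg(c) ∧ neg(c) ∧ neg(f(c, d))

Derivation:
Push neg inside:  distribute neg over ∧ and collapse double neg
Cancel inverse pairs:  d cancels
Combine occurrences:  neg(f(c, d)) ∧ neg(b) ∧ neg(c) ∧ neg(c) ∧ neg(c)
Order the arguments:  neg(b) ∧ neg(c) ∧ neg(c) ∧ neg(c) ∧ neg(f(c, d))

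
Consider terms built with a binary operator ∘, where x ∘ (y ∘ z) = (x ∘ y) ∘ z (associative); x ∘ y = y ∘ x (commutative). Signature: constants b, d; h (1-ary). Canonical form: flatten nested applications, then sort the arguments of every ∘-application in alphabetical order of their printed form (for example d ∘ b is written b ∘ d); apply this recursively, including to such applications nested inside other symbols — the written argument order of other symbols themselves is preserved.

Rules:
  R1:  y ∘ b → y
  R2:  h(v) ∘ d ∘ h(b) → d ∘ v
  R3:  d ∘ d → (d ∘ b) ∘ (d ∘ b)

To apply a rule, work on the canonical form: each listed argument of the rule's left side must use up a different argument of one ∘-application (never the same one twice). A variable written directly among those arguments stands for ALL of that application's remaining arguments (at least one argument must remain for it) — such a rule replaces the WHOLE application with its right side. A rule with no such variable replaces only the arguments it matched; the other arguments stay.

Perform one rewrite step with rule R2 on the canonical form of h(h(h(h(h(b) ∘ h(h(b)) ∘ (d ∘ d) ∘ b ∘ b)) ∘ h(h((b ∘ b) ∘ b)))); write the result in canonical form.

Answer: h(h(h(h(b ∘ b ∘ b)) ∘ h(h(b ∘ b ∘ d ∘ d ∘ h(b)))))

Derivation:
Canonical form:  h(h(h(h(b ∘ b ∘ b)) ∘ h(h(b ∘ b ∘ d ∘ d ∘ h(b) ∘ h(h(b))))))
Apply R2:  consuming d, h(b), h(h(b));  v := h(b)
Giving:  h(h(h(h(b ∘ b ∘ b)) ∘ h(h(b ∘ b ∘ d ∘ d ∘ h(b)))))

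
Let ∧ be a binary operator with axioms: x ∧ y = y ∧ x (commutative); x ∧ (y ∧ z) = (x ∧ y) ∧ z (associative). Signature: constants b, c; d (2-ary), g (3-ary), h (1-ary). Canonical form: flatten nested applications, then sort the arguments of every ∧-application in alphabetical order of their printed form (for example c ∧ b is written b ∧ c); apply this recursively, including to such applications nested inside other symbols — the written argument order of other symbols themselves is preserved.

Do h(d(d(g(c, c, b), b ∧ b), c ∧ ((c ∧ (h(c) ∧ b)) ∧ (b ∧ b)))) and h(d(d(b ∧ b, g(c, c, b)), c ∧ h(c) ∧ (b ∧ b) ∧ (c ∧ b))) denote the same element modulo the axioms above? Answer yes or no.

Answer: no — h(d(d(g(c, c, b), b ∧ b), b ∧ b ∧ b ∧ c ∧ c ∧ h(c))) vs h(d(d(b ∧ b, g(c, c, b)), b ∧ b ∧ b ∧ c ∧ c ∧ h(c)))

Derivation:
Left:  h(d(d(g(c, c, b), b ∧ b), c ∧ ((c ∧ (h(c) ∧ b)) ∧ (b ∧ b))))
  Work inside:  c ∧ ((c ∧ (h(c) ∧ b)) ∧ (b ∧ b))
  Merge nested applications:  c ∧ c ∧ h(c) ∧ b ∧ b ∧ b
  Sort:  b ∧ b ∧ b ∧ c ∧ c ∧ h(c)
  Reassemble:  h(d(d(g(c, c, b), b ∧ b), b ∧ b ∧ b ∧ c ∧ c ∧ h(c)))
Right:  h(d(d(b ∧ b, g(c, c, b)), c ∧ h(c) ∧ (b ∧ b) ∧ (c ∧ b)))
  Focus inside:  c ∧ h(c) ∧ (b ∧ b) ∧ (c ∧ b)
  Flatten:  c ∧ h(c) ∧ b ∧ b ∧ c ∧ b
  Order the arguments:  b ∧ b ∧ b ∧ c ∧ c ∧ h(c)
  Reassemble:  h(d(d(b ∧ b, g(c, c, b)), b ∧ b ∧ b ∧ c ∧ c ∧ h(c)))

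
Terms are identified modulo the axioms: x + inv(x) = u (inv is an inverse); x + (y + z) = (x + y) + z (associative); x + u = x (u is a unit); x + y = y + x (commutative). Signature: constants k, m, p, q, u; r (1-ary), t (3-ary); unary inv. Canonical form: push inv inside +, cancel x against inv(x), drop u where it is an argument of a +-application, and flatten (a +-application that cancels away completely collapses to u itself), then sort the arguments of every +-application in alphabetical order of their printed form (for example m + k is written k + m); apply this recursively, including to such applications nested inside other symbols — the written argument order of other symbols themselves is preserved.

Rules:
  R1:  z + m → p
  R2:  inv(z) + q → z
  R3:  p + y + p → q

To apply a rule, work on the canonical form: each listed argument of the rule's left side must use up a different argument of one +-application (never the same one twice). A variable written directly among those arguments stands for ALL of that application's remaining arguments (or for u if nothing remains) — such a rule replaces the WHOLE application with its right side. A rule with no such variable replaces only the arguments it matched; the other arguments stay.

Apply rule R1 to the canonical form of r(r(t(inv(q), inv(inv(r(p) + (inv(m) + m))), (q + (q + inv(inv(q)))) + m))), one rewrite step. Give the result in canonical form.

Answer: r(r(t(inv(q), r(p), p)))

Derivation:
Canonical form:  r(r(t(inv(q), r(p), m + q + q + q)))
Match R1:  consume m;  z := q + q + q
The variable takes the whole remainder — replace the entire application.
New term:  r(r(t(inv(q), r(p), p)))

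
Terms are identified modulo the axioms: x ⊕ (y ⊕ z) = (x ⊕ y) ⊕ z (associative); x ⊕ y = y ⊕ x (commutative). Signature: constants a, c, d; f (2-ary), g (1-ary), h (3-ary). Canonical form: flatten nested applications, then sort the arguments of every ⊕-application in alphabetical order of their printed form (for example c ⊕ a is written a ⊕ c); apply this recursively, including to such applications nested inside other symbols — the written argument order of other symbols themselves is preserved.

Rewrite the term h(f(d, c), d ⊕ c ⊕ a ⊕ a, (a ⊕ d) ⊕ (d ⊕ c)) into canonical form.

Answer: h(f(d, c), a ⊕ a ⊕ c ⊕ d, a ⊕ c ⊕ d ⊕ d)

Derivation:
Focus inside:  (a ⊕ d) ⊕ (d ⊕ c)
Merge nested applications:  a ⊕ d ⊕ d ⊕ c
Order the arguments:  a ⊕ c ⊕ d ⊕ d
Put back:  h(f(d, c), a ⊕ a ⊕ c ⊕ d, a ⊕ c ⊕ d ⊕ d)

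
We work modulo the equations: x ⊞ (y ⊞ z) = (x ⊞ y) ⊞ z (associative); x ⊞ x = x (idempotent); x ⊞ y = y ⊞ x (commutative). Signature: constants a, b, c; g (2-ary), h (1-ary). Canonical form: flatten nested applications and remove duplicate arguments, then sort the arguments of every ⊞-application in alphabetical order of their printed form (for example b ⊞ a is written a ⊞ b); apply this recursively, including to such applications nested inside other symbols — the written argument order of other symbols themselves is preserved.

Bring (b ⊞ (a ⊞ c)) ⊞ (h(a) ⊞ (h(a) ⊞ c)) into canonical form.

Flatten:  b ⊞ a ⊞ c ⊞ h(a) ⊞ h(a) ⊞ c
Idempotence:  drop duplicate h(a), c
Sort:  a ⊞ b ⊞ c ⊞ h(a)

Answer: a ⊞ b ⊞ c ⊞ h(a)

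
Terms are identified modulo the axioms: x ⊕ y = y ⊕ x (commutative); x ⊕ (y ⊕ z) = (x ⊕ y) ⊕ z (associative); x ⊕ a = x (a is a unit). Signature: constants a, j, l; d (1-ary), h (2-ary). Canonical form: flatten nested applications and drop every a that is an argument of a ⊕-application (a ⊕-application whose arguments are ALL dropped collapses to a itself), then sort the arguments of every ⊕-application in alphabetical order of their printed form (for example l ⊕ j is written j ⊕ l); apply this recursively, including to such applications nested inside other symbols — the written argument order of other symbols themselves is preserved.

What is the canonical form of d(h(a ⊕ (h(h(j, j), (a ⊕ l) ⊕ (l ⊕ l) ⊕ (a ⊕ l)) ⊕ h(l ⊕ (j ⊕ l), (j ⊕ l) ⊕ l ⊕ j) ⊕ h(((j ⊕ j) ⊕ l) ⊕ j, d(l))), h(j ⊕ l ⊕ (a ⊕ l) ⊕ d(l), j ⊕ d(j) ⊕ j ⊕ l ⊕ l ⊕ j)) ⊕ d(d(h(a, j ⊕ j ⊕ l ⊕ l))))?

Answer: d(d(d(h(a, j ⊕ j ⊕ l ⊕ l))) ⊕ h(h(h(j, j), l ⊕ l ⊕ l ⊕ l) ⊕ h(j ⊕ j ⊕ j ⊕ l, d(l)) ⊕ h(j ⊕ l ⊕ l, j ⊕ j ⊕ l ⊕ l), h(d(l) ⊕ j ⊕ l ⊕ l, d(j) ⊕ j ⊕ j ⊕ j ⊕ l ⊕ l)))

Derivation:
Focus inside:  h(a ⊕ (h(h(j, j), (a ⊕ l) ⊕ (l ⊕ l) ⊕ (a ⊕ l)) ⊕ h(l ⊕ (j ⊕ l), (j ⊕ l) ⊕ l ⊕ j) ⊕ h(((j ⊕ j) ⊕ l) ⊕ j, d(l))), h(j ⊕ l ⊕ (a ⊕ l) ⊕ d(l), j ⊕ d(j) ⊕ j ⊕ l ⊕ l ⊕ j)) ⊕ d(d(h(a, j ⊕ j ⊕ l ⊕ l)))
Inside:  h(a ⊕ (h(h(j, j), (a ⊕ l) ⊕ (l ⊕ l) ⊕ (a ⊕ l)) ⊕ h(l ⊕ (j ⊕ l), (j ⊕ l) ⊕ l ⊕ j) ⊕ h(((j ⊕ j) ⊕ l) ⊕ j, d(l))), h(j ⊕ l ⊕ (a ⊕ l) ⊕ d(l), j ⊕ d(j) ⊕ j ⊕ l ⊕ l ⊕ j))  →  h(h(h(j, j), l ⊕ l ⊕ l ⊕ l) ⊕ h(j ⊕ j ⊕ j ⊕ l, d(l)) ⊕ h(j ⊕ l ⊕ l, j ⊕ j ⊕ l ⊕ l), h(d(l) ⊕ j ⊕ l ⊕ l, d(j) ⊕ j ⊕ j ⊕ j ⊕ l ⊕ l))
Sort:  d(d(h(a, j ⊕ j ⊕ l ⊕ l))) ⊕ h(h(h(j, j), l ⊕ l ⊕ l ⊕ l) ⊕ h(j ⊕ j ⊕ j ⊕ l, d(l)) ⊕ h(j ⊕ l ⊕ l, j ⊕ j ⊕ l ⊕ l), h(d(l) ⊕ j ⊕ l ⊕ l, d(j) ⊕ j ⊕ j ⊕ j ⊕ l ⊕ l))
Reassemble:  d(d(d(h(a, j ⊕ j ⊕ l ⊕ l))) ⊕ h(h(h(j, j), l ⊕ l ⊕ l ⊕ l) ⊕ h(j ⊕ j ⊕ j ⊕ l, d(l)) ⊕ h(j ⊕ l ⊕ l, j ⊕ j ⊕ l ⊕ l), h(d(l) ⊕ j ⊕ l ⊕ l, d(j) ⊕ j ⊕ j ⊕ j ⊕ l ⊕ l)))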